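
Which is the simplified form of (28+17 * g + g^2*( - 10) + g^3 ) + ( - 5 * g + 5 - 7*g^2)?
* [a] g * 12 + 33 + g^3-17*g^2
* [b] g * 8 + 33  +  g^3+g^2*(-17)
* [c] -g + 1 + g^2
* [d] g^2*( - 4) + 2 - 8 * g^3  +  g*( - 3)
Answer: a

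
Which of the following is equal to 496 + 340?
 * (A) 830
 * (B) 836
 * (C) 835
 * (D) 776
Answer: B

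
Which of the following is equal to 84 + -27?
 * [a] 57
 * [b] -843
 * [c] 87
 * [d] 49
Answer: a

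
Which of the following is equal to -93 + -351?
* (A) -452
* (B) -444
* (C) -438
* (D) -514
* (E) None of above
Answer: B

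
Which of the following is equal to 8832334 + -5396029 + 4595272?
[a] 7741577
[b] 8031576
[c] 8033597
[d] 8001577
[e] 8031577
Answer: e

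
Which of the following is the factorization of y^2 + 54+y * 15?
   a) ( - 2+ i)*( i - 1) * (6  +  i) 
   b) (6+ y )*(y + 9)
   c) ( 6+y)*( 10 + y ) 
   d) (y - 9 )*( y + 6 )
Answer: b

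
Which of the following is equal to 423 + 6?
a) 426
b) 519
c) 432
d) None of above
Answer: d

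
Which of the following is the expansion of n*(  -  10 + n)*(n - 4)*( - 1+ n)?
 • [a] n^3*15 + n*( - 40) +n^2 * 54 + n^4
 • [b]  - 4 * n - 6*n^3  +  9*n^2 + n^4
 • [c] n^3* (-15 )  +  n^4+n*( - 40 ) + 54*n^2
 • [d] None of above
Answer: c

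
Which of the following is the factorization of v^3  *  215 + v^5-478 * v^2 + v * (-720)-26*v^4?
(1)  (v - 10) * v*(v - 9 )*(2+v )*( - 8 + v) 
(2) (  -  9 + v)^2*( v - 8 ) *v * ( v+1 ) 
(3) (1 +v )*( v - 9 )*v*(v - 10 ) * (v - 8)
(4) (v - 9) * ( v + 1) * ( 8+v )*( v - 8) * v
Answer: 3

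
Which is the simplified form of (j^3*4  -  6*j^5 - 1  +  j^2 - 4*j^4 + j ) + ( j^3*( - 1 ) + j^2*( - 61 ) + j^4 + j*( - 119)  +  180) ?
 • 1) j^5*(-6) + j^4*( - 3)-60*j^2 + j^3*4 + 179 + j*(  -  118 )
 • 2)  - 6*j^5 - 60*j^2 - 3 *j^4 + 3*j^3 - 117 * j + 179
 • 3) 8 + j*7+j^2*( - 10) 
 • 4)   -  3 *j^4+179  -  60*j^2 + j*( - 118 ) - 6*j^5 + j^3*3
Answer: 4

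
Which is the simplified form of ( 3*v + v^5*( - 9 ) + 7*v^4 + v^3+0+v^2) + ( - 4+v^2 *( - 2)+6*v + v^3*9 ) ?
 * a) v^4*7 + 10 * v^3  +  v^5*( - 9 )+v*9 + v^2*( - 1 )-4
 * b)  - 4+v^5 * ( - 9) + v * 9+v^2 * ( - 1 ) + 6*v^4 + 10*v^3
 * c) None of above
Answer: a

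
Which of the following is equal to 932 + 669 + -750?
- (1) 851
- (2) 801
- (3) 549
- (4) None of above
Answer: 1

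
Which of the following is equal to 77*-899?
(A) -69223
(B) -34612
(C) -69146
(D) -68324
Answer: A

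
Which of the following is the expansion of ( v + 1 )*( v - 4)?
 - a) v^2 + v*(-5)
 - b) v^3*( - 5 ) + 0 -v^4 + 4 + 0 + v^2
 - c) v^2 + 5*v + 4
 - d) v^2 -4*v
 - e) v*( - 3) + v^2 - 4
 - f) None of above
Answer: e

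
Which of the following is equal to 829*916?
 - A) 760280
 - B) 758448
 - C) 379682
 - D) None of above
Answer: D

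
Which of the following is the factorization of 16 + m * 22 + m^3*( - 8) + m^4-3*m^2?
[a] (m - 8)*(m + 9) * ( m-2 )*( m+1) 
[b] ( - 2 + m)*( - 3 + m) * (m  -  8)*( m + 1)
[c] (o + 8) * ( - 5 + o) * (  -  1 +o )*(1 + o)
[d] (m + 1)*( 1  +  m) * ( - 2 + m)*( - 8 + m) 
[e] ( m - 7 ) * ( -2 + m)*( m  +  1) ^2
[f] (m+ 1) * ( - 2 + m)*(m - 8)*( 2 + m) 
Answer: d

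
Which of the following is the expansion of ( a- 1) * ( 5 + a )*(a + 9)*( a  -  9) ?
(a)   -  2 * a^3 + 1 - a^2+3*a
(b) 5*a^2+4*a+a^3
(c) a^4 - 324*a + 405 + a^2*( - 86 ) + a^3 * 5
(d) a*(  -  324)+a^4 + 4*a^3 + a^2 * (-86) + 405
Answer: d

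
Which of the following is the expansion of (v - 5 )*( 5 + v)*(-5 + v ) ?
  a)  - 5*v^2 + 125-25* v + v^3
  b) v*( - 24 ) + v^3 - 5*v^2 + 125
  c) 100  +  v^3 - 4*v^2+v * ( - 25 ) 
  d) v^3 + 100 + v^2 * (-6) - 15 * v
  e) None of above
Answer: a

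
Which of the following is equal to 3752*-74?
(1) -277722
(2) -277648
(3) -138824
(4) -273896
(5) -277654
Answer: 2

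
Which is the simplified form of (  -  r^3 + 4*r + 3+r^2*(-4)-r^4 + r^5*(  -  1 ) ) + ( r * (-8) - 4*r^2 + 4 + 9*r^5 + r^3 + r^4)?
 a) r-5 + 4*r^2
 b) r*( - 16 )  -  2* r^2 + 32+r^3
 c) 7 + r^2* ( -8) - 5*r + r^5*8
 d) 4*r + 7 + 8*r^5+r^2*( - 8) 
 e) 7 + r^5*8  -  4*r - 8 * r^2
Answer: e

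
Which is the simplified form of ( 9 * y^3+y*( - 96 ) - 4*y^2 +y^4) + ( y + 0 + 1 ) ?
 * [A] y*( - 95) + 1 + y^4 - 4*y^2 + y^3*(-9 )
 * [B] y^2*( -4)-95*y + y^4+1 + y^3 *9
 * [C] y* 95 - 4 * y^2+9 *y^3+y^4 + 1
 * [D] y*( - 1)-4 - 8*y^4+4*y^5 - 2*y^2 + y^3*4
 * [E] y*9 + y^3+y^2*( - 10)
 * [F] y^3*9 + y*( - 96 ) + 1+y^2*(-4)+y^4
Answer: B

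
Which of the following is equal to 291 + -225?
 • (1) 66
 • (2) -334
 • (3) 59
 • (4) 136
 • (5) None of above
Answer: 1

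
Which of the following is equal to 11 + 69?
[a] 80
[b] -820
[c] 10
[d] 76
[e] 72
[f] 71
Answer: a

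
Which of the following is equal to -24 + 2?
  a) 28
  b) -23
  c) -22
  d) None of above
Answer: c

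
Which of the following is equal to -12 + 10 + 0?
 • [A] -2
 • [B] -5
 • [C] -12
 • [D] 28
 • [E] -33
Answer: A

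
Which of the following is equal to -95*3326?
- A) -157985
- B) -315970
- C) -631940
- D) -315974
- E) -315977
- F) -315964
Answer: B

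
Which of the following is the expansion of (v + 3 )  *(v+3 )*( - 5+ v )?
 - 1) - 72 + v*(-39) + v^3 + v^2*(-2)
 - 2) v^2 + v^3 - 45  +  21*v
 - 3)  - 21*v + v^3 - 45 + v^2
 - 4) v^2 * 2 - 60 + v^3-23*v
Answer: 3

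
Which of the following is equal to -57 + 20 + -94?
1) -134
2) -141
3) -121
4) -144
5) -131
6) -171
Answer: 5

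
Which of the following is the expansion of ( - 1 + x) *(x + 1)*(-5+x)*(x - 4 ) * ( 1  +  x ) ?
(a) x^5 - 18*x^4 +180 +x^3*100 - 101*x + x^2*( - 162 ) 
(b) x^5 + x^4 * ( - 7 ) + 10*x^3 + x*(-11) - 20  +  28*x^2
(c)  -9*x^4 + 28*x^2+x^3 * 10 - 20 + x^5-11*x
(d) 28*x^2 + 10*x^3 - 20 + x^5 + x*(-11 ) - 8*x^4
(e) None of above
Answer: d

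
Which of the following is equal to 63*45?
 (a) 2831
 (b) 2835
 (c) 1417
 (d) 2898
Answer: b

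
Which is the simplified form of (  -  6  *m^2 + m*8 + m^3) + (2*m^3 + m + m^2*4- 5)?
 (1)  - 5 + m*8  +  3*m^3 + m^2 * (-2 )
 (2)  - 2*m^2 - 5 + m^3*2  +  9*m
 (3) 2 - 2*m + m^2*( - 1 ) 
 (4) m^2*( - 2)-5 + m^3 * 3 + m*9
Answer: 4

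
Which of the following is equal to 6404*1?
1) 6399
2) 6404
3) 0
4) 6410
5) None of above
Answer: 2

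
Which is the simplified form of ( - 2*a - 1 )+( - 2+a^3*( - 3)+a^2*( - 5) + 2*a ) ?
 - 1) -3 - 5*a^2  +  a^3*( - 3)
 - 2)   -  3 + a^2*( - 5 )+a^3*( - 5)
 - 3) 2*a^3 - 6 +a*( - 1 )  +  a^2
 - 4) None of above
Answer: 1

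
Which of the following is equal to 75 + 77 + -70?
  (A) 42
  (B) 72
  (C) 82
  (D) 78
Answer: C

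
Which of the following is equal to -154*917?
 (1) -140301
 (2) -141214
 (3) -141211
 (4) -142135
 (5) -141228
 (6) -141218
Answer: 6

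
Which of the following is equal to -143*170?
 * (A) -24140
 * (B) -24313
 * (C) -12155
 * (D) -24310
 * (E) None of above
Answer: D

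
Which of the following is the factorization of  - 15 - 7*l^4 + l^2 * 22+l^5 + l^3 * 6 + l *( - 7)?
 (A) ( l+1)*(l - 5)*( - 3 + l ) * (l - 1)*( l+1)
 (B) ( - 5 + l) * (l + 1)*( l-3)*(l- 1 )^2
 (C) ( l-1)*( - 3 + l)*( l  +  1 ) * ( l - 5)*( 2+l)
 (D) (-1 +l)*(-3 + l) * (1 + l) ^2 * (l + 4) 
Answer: A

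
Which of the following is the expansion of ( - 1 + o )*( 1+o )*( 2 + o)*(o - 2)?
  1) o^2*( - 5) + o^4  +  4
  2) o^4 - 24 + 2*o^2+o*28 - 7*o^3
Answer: 1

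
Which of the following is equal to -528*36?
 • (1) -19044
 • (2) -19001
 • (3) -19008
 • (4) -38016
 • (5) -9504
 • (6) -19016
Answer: 3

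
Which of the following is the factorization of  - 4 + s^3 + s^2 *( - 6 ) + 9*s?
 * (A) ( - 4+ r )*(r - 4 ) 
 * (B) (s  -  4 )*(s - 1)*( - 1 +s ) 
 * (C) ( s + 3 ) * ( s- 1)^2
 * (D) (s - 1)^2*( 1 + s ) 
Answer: B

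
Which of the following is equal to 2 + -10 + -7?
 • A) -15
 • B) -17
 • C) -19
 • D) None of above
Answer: A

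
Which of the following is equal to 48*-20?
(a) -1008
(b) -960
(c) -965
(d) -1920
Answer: b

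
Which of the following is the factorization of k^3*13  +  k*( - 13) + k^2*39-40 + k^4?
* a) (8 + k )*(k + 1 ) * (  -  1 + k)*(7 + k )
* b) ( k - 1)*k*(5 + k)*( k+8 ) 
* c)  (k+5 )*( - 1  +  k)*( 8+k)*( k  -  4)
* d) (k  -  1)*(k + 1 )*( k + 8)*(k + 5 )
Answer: d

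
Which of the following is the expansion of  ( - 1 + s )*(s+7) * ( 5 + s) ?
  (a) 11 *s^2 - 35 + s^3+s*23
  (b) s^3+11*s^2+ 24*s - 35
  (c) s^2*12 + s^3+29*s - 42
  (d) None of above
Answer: a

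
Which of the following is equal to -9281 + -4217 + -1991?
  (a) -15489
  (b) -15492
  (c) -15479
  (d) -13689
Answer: a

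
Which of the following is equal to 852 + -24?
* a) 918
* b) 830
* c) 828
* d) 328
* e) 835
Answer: c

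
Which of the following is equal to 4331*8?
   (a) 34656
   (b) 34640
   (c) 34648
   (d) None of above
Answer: c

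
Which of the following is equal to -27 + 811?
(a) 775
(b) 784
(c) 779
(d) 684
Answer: b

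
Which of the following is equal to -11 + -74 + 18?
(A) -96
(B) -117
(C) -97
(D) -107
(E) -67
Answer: E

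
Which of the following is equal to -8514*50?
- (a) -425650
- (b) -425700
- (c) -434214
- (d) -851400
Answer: b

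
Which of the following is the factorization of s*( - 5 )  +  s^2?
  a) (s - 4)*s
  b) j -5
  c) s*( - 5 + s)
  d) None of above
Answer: c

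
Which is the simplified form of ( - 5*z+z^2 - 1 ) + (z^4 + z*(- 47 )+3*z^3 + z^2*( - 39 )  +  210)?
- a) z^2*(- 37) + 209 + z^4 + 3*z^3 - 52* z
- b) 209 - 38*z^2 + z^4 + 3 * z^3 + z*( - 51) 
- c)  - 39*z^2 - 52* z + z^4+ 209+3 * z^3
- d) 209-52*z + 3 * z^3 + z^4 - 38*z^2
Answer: d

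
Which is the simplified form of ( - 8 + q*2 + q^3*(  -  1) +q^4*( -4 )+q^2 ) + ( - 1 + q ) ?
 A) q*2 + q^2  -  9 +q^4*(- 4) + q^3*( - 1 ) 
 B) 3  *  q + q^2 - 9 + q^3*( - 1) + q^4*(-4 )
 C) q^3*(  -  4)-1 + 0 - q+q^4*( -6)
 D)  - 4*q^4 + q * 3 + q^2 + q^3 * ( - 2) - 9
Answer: B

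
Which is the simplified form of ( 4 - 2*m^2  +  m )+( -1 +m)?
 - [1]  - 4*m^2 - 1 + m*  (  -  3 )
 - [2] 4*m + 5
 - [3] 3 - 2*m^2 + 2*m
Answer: 3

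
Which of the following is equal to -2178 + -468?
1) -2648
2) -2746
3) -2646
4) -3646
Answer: 3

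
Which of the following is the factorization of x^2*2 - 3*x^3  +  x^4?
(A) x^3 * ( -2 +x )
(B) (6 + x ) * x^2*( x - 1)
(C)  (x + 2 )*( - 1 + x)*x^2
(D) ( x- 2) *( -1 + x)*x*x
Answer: D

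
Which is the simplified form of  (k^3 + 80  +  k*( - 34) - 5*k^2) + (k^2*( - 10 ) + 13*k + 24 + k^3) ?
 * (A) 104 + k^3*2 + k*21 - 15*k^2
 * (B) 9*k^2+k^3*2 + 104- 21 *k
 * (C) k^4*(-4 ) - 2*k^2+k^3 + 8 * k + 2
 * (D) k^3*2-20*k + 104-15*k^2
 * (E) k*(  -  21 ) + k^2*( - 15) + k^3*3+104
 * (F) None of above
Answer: F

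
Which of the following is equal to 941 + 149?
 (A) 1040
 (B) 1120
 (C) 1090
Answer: C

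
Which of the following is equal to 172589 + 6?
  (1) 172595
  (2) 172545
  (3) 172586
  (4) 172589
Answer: 1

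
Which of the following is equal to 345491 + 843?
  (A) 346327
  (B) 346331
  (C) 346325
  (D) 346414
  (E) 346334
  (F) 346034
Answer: E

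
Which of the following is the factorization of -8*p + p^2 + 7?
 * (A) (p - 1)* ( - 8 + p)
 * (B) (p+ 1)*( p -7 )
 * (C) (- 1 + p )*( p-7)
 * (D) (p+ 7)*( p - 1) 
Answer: C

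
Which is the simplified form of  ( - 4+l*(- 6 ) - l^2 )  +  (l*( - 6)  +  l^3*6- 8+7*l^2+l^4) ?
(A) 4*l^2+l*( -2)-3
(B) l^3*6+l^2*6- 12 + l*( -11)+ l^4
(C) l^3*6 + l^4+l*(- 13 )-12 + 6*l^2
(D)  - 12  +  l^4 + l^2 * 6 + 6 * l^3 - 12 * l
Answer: D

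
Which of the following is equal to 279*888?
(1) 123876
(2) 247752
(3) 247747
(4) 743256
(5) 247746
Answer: 2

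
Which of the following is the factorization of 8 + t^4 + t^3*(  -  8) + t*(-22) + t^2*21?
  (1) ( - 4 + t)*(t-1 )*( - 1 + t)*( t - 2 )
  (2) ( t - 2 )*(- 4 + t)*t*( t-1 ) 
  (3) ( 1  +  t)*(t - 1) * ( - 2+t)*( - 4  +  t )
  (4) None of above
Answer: 1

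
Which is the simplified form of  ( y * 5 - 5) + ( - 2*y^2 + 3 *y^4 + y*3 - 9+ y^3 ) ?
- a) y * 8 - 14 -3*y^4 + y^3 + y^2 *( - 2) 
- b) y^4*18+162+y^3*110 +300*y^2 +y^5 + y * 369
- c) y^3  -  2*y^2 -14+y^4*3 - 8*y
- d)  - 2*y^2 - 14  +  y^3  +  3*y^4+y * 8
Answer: d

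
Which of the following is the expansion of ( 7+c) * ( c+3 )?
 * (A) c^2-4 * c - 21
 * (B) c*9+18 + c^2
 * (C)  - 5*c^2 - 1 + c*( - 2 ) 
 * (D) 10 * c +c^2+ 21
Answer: D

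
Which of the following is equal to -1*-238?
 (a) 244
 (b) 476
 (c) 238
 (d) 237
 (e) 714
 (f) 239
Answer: c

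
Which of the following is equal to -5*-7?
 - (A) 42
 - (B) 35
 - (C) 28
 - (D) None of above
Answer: B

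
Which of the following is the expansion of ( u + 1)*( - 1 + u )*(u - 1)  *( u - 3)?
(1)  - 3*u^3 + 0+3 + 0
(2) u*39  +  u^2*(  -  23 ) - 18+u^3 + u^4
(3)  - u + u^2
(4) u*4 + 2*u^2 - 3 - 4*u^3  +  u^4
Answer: 4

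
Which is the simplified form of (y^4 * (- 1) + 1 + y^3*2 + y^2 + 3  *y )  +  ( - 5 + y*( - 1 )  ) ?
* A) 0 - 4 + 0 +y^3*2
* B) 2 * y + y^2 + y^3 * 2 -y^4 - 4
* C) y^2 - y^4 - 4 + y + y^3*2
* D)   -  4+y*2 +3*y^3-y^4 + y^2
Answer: B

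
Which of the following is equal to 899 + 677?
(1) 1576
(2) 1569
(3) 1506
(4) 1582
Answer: 1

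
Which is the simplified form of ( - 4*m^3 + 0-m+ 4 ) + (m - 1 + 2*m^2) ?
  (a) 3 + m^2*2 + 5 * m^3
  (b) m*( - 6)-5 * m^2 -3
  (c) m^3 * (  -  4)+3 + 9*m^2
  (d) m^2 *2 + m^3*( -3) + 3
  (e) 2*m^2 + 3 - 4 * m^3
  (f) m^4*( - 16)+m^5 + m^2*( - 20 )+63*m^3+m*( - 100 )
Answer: e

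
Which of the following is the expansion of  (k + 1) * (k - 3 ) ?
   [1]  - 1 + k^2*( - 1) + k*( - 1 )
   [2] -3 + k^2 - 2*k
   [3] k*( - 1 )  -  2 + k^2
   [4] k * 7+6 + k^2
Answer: 2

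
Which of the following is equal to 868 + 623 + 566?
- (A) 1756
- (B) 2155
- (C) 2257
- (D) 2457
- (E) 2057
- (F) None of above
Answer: E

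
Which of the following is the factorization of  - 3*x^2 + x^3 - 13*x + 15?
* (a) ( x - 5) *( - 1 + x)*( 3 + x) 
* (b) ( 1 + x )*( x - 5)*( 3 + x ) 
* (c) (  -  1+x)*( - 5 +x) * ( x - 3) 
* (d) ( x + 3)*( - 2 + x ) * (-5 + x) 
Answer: a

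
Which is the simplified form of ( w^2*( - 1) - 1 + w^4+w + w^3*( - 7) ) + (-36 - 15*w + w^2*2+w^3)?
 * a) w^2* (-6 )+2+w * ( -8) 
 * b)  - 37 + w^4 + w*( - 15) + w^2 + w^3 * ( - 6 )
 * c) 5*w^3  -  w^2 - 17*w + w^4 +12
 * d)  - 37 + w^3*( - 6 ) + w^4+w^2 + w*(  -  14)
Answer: d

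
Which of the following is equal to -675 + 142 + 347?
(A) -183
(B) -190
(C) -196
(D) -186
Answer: D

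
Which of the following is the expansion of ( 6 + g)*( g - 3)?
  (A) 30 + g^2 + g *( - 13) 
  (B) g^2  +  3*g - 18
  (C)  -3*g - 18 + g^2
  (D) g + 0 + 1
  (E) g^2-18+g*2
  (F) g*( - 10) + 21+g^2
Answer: B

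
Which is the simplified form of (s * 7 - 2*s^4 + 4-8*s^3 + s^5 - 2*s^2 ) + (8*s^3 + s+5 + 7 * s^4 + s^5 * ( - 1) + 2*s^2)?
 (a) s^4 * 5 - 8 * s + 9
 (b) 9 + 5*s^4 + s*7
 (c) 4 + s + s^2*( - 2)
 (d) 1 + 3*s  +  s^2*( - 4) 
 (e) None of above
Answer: e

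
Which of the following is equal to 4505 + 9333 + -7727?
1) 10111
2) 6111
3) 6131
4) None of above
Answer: 2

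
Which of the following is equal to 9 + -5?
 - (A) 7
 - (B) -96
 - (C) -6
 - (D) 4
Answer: D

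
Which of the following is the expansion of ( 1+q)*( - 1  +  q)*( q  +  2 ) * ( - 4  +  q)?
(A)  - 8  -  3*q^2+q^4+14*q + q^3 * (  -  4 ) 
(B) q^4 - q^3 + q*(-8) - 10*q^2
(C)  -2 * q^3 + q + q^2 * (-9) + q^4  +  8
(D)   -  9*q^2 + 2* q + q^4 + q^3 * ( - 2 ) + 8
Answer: D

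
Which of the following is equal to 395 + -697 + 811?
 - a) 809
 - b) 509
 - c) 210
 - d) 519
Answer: b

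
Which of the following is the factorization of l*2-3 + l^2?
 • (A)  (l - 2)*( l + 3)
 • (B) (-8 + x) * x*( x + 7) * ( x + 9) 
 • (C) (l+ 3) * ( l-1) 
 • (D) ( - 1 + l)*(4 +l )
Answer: C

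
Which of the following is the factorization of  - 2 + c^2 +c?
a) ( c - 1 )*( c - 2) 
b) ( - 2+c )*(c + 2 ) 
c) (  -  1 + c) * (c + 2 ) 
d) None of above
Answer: c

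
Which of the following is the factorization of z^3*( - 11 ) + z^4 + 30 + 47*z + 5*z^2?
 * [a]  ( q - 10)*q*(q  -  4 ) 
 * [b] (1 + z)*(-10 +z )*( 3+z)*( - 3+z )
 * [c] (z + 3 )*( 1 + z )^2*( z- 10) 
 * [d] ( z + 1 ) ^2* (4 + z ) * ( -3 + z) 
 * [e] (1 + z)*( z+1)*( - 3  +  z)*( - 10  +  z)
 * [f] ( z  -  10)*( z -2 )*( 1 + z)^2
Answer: e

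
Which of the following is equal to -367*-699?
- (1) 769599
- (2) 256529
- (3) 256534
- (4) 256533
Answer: 4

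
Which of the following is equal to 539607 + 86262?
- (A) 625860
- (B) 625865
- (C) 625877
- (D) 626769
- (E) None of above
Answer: E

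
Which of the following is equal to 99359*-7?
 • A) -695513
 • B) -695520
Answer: A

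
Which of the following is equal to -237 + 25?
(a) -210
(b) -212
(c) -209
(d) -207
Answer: b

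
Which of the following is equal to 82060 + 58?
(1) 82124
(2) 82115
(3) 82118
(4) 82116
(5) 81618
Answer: 3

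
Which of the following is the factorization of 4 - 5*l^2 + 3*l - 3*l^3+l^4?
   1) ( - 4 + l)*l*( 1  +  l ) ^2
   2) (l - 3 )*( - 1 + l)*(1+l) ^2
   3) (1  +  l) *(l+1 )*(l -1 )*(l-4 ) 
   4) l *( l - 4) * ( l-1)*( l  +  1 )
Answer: 3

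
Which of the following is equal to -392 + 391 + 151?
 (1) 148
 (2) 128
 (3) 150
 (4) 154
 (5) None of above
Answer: 3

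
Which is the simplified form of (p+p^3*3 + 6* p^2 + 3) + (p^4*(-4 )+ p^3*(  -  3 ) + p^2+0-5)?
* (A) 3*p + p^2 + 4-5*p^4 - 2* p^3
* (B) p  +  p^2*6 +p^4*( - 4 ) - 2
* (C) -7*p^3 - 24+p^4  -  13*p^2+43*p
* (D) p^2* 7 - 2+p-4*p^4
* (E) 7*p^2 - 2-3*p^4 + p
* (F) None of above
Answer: D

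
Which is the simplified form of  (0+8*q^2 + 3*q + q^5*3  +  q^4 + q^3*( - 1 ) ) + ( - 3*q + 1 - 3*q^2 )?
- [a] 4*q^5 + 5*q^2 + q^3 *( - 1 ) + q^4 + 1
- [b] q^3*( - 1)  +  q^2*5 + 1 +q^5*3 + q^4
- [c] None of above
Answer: b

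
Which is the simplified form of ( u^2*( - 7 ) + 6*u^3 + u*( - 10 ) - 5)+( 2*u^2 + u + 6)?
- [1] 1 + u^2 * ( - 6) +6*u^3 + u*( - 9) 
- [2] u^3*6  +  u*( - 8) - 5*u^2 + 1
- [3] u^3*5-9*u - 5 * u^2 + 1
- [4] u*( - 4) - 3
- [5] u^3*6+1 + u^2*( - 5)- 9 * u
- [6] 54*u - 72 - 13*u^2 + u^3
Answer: 5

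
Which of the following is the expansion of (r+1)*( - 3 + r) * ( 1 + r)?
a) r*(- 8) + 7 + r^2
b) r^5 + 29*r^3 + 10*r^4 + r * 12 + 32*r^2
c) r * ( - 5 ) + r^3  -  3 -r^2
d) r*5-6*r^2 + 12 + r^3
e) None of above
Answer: c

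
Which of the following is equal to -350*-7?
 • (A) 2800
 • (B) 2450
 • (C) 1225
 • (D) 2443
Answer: B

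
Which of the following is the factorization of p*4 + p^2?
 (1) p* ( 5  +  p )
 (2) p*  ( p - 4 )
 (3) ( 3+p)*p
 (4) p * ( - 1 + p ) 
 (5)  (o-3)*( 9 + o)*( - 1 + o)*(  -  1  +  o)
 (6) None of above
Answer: 6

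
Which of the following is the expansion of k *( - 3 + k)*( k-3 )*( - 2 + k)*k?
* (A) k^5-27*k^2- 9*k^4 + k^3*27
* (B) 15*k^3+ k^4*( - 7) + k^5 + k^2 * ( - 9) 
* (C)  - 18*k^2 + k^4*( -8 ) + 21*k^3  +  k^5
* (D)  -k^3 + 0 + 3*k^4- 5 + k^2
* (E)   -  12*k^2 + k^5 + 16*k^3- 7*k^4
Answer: C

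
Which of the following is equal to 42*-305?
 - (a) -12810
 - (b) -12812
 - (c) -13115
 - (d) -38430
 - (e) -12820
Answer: a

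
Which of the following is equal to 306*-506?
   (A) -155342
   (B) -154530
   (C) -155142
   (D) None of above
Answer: D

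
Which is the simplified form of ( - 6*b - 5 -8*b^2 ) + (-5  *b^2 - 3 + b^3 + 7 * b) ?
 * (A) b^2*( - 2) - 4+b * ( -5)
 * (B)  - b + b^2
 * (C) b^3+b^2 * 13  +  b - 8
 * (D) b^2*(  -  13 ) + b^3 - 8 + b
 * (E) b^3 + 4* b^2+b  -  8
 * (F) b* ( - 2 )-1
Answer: D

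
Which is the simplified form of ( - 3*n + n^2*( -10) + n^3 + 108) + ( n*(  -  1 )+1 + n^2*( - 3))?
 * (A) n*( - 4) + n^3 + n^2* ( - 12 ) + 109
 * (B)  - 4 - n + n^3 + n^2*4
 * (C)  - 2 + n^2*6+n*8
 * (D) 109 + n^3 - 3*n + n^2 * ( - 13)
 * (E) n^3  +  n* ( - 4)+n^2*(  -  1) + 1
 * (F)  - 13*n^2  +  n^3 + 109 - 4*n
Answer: F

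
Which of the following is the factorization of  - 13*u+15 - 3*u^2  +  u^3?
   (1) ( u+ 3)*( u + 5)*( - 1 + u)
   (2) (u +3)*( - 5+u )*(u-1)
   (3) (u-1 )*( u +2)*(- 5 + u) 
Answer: 2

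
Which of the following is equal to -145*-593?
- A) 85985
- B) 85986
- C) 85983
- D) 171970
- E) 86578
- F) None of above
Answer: A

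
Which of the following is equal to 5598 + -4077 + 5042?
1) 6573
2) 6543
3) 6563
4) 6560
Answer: 3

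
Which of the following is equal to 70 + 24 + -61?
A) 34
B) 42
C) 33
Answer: C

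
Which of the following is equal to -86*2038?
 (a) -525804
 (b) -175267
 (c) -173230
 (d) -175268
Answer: d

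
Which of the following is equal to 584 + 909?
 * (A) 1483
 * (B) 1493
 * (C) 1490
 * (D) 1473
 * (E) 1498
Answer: B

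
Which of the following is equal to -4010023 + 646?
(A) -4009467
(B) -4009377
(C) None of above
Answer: B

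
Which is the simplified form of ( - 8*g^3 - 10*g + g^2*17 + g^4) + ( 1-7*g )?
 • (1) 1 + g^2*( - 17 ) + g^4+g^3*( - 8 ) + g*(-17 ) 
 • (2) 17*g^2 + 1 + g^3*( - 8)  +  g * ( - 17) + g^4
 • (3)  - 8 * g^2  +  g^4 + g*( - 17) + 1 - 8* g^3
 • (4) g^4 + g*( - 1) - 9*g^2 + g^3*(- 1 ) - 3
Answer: 2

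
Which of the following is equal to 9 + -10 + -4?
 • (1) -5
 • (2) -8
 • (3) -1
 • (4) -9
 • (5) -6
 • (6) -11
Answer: 1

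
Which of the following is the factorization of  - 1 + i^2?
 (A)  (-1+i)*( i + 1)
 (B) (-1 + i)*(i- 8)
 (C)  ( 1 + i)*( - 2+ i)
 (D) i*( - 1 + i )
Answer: A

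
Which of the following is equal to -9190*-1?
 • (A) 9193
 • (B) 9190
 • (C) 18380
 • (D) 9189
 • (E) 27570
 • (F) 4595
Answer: B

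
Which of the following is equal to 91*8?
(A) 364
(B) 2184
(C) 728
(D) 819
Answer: C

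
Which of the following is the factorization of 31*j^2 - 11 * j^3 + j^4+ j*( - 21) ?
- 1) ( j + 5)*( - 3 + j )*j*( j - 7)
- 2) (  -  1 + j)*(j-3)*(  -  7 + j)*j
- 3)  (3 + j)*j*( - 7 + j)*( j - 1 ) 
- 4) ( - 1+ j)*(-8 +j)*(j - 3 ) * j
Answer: 2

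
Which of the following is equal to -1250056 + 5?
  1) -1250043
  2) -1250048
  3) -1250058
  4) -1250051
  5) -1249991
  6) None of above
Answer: 4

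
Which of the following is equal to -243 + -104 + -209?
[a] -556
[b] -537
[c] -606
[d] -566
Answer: a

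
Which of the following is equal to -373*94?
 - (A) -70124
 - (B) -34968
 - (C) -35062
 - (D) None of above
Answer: C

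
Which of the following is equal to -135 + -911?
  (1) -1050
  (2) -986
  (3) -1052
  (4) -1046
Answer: 4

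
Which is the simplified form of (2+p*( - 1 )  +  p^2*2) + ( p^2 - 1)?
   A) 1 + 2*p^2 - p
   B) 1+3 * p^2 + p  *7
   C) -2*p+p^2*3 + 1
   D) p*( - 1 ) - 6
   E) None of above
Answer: E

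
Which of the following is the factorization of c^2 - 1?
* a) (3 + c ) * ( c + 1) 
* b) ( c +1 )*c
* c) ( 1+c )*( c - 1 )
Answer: c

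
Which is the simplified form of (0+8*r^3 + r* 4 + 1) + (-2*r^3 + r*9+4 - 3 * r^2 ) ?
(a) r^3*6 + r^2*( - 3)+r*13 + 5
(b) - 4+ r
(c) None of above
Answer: a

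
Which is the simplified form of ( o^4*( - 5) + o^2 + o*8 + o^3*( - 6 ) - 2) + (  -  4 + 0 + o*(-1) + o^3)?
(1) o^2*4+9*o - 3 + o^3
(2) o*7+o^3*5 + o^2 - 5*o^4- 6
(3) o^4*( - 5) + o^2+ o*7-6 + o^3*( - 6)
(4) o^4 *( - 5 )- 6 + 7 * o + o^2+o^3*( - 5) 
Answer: 4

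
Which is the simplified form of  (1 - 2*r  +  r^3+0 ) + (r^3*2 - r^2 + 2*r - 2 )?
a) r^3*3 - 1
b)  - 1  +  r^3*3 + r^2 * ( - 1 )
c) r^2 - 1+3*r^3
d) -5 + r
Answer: b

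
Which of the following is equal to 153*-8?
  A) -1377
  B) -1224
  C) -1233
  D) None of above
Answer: B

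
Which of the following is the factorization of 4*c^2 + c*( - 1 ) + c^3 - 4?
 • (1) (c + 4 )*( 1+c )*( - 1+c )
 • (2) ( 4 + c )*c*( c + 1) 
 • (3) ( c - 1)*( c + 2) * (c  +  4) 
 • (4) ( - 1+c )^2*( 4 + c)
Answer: 1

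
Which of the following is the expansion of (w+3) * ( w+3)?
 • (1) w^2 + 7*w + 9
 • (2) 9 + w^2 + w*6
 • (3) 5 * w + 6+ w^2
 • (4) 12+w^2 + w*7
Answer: 2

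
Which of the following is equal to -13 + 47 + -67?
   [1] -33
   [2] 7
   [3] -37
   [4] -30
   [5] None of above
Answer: 1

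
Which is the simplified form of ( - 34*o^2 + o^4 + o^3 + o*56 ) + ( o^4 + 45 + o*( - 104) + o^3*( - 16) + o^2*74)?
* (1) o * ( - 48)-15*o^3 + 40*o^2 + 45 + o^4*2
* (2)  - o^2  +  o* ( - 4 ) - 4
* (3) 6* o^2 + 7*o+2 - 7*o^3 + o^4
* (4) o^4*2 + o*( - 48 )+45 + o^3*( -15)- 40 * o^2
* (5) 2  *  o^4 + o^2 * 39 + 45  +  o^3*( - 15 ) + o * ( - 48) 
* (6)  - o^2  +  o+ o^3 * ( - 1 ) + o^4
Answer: 1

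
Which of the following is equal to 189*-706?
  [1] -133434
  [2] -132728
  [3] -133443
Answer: 1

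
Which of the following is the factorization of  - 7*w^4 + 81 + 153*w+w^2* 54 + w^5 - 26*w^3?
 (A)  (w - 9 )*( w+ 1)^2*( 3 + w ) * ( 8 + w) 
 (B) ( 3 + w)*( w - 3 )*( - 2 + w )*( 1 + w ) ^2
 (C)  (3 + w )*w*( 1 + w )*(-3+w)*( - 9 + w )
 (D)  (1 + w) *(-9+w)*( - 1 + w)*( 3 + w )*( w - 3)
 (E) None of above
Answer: E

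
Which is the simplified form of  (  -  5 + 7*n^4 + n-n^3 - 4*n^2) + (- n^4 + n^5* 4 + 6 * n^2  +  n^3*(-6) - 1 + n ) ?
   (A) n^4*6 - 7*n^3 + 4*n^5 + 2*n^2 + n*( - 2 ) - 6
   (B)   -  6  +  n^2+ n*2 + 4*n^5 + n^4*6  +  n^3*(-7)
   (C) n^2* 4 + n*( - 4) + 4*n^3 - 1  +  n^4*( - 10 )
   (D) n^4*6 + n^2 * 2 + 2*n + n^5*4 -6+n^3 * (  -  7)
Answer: D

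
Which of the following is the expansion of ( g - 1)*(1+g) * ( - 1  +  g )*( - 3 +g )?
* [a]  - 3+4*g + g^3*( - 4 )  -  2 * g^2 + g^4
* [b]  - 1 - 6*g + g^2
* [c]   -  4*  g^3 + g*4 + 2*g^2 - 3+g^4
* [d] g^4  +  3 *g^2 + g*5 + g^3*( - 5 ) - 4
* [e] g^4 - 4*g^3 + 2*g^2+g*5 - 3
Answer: c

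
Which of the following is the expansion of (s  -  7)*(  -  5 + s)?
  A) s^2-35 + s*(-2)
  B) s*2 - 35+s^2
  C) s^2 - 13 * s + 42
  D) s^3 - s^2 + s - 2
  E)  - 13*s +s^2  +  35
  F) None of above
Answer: F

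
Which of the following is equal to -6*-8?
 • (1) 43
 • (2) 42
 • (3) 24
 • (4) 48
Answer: 4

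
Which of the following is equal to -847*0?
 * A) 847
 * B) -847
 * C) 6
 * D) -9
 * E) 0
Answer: E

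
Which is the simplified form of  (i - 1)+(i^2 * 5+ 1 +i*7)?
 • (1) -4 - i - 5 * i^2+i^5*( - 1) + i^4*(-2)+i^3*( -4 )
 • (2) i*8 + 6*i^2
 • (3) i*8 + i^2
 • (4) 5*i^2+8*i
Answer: 4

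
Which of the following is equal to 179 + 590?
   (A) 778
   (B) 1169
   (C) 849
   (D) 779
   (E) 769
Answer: E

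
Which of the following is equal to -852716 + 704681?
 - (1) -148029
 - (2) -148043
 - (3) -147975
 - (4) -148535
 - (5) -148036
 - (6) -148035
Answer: 6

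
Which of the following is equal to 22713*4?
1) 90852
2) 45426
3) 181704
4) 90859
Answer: 1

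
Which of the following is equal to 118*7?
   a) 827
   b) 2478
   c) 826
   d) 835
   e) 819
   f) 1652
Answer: c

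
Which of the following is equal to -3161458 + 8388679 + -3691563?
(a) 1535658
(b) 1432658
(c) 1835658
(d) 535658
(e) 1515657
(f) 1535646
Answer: a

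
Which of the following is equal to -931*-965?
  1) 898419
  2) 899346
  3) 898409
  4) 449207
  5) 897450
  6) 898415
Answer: 6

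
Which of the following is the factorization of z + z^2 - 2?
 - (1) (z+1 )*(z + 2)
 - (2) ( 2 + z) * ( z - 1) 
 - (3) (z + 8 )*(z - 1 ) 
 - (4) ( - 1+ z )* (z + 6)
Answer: 2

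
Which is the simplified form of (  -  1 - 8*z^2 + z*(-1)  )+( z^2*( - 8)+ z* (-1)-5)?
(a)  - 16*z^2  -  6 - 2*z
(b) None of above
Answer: a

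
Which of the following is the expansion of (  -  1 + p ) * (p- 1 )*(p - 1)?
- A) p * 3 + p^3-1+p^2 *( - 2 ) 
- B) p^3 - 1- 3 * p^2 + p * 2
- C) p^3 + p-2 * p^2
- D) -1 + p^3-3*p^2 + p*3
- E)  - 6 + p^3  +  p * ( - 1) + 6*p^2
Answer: D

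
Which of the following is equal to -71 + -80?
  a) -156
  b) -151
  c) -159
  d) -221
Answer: b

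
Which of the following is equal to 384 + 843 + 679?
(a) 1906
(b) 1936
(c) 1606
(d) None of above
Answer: a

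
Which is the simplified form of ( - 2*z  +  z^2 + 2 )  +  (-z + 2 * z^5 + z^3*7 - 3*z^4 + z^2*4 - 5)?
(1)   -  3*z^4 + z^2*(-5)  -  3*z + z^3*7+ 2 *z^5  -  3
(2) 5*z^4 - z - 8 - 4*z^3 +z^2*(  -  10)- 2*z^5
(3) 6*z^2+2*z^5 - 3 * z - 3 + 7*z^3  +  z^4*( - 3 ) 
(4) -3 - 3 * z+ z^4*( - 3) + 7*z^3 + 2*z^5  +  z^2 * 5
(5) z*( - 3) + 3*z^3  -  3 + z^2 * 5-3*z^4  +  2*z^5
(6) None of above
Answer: 4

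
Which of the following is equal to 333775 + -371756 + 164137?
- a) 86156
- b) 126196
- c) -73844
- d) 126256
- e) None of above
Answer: e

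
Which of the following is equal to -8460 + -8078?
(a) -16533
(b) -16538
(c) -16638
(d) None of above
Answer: b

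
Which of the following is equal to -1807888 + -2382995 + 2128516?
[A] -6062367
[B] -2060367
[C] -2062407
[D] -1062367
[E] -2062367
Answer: E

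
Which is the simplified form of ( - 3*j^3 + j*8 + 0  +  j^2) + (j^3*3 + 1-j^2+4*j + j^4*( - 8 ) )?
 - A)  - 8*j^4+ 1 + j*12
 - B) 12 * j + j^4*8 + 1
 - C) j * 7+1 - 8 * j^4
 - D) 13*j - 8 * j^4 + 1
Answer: A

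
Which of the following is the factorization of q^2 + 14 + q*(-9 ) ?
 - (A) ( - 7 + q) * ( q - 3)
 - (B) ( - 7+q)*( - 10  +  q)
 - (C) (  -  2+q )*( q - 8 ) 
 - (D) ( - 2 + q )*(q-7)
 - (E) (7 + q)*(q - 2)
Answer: D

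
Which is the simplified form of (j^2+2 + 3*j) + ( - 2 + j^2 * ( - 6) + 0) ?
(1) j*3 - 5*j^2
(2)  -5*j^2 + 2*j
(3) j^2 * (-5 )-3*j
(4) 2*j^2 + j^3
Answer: 1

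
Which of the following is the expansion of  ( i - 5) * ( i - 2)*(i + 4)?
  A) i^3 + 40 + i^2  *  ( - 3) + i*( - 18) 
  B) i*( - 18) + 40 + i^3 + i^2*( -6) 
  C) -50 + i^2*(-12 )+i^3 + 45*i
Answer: A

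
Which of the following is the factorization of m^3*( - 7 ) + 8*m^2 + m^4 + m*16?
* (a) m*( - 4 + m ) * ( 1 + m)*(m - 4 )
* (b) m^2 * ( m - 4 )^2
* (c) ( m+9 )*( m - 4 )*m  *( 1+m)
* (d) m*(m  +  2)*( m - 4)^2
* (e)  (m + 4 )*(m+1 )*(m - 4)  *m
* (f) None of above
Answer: a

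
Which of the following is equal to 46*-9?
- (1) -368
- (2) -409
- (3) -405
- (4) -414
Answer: 4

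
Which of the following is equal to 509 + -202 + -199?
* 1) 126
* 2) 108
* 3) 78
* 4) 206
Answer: 2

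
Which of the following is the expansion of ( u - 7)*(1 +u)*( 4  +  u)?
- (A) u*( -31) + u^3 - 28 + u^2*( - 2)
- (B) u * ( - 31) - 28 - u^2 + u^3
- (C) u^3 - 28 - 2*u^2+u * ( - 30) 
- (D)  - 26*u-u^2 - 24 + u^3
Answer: A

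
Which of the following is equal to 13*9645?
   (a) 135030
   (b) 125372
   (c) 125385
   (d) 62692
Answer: c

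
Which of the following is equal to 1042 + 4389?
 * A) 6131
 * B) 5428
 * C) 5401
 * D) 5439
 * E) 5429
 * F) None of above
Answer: F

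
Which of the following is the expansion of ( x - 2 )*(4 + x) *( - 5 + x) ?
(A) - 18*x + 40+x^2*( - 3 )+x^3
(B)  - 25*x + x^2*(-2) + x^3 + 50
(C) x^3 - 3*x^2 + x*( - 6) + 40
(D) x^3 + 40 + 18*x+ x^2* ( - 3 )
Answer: A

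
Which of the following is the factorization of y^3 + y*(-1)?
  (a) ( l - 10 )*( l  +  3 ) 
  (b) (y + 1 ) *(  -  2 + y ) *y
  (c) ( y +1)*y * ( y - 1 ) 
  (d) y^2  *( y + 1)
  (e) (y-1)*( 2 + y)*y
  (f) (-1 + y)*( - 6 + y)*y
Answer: c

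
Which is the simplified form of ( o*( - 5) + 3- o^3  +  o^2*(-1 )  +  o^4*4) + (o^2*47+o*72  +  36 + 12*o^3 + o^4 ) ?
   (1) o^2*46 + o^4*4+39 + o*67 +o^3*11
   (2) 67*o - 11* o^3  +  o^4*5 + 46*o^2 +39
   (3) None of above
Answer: 3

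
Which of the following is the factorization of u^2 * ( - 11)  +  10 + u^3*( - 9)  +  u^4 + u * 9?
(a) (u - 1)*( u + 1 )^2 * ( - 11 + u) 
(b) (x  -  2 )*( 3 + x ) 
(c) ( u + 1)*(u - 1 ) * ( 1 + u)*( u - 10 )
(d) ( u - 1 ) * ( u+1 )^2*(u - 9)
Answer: c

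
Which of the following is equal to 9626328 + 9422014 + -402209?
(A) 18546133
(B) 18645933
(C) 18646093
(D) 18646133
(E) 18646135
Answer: D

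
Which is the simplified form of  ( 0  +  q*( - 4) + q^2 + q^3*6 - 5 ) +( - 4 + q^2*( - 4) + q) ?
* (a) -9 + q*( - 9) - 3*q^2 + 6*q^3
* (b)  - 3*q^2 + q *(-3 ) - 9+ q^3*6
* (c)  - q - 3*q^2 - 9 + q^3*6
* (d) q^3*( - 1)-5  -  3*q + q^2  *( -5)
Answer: b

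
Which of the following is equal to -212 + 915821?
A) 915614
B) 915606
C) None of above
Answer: C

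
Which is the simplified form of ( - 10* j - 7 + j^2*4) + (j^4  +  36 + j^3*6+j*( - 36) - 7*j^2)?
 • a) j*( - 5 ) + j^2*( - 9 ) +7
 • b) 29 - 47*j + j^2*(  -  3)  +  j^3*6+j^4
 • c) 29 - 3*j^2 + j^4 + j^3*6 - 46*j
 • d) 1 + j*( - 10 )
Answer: c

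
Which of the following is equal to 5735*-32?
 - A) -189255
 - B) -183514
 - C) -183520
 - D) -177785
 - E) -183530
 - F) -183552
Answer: C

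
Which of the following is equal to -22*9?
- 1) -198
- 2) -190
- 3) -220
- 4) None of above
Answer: 1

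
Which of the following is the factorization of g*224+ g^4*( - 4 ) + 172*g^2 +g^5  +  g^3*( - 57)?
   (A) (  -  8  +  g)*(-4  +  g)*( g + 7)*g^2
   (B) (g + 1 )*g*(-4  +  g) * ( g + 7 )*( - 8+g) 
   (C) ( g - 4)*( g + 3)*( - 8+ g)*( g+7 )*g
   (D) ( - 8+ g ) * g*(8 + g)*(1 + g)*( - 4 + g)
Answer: B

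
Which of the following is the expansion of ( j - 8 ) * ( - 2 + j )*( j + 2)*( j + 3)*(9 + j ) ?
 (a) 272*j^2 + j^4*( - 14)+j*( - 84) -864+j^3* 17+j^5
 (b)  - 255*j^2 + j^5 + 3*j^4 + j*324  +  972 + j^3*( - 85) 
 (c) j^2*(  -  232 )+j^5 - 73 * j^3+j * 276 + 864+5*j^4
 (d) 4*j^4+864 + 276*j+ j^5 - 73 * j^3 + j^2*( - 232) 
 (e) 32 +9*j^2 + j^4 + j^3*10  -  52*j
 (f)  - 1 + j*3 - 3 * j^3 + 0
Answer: d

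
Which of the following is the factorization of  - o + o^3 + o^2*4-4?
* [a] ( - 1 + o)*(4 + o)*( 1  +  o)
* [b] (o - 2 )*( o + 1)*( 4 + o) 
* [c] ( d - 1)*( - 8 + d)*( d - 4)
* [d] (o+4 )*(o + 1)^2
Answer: a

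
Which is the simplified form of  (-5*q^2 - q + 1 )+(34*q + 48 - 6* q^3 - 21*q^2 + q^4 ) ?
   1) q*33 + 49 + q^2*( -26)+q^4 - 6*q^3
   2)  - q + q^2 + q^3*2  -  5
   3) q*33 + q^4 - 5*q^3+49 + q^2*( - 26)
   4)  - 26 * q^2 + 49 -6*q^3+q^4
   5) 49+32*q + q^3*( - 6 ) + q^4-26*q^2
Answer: 1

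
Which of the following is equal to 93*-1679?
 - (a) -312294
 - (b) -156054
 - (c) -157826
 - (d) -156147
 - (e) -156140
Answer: d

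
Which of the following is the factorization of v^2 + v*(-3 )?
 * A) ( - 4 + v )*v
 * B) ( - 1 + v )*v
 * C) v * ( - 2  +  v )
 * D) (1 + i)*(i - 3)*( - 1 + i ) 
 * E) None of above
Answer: E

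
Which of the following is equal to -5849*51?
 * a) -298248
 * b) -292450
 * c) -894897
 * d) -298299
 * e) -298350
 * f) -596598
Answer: d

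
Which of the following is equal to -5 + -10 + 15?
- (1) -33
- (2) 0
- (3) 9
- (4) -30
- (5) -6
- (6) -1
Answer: 2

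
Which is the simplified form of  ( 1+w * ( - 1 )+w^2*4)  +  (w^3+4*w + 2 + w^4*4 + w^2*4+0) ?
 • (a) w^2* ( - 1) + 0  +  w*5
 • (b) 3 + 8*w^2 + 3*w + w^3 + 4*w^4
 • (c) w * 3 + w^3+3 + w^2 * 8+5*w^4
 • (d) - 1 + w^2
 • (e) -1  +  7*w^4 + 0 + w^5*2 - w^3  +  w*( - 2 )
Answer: b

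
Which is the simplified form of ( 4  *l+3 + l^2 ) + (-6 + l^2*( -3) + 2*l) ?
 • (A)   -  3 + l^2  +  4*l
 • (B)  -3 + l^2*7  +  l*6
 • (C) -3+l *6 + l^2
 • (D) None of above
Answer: D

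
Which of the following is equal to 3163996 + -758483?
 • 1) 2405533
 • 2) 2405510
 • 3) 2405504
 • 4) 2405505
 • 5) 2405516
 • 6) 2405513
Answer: 6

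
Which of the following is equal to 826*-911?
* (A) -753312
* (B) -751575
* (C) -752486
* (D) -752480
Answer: C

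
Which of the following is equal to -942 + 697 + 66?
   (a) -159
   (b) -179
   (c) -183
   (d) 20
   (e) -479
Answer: b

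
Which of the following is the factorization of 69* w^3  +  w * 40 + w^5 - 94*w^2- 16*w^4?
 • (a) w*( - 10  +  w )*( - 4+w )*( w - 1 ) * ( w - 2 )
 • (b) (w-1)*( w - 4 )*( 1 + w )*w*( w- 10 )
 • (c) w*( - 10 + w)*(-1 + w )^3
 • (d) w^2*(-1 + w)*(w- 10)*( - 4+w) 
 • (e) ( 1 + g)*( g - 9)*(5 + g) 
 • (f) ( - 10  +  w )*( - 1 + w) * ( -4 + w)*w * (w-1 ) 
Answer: f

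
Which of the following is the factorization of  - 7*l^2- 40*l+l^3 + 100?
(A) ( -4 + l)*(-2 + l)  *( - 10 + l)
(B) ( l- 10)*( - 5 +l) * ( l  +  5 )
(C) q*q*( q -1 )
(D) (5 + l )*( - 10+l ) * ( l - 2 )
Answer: D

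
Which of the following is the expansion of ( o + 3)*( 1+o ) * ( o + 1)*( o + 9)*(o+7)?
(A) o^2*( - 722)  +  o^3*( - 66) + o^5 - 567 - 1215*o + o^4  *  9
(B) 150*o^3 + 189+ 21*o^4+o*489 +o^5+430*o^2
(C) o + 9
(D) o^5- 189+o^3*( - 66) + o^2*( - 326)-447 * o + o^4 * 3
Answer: B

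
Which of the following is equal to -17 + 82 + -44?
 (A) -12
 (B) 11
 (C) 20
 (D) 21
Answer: D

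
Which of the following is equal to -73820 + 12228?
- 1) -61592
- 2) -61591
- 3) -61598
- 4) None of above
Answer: 1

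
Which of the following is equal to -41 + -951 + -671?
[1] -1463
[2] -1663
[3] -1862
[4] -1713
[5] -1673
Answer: 2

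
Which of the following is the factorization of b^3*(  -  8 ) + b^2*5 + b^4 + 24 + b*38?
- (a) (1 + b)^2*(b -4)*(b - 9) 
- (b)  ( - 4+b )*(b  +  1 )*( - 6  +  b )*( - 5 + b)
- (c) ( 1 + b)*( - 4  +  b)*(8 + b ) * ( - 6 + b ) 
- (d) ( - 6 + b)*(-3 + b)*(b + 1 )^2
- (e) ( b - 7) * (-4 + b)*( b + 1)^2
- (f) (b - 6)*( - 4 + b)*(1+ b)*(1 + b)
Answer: f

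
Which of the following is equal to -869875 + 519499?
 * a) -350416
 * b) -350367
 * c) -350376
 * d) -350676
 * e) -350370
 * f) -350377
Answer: c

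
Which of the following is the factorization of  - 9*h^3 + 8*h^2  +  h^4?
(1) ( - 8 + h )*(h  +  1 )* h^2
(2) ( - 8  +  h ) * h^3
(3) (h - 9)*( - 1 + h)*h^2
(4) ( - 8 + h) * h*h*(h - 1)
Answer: 4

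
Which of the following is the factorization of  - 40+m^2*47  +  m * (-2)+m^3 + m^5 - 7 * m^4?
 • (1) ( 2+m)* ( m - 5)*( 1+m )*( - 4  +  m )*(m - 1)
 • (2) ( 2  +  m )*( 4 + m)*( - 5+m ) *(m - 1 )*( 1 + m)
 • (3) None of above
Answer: 1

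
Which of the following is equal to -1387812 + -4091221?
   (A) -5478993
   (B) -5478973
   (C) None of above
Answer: C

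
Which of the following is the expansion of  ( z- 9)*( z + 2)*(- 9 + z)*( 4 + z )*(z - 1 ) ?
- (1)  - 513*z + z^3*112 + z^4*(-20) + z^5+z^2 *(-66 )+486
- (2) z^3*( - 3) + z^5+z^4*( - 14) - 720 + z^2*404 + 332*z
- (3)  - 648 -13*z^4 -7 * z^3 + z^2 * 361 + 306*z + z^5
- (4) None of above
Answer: 3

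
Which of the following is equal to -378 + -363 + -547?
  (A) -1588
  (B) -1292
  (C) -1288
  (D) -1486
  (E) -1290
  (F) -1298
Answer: C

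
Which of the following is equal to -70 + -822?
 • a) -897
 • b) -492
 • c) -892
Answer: c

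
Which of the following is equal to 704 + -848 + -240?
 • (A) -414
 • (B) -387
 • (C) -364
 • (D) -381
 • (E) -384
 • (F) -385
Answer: E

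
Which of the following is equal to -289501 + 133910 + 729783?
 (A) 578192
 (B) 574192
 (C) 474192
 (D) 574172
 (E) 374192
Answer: B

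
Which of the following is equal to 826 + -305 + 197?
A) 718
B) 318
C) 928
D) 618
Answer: A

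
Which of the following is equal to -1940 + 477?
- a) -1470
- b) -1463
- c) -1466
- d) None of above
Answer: b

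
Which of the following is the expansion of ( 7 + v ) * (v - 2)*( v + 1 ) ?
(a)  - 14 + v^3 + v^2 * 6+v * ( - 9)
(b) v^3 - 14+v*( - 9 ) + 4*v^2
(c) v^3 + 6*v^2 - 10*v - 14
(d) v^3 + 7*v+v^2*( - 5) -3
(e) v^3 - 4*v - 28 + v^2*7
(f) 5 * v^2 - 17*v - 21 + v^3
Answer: a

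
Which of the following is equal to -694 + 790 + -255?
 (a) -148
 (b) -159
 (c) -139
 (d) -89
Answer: b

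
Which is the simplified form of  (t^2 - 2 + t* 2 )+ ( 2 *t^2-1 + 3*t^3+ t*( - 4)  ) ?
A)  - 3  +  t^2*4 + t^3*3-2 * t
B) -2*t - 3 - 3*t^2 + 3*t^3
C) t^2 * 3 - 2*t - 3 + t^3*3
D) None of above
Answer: C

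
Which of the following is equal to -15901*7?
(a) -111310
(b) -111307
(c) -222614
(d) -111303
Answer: b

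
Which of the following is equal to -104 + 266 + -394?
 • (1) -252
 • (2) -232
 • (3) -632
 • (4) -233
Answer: 2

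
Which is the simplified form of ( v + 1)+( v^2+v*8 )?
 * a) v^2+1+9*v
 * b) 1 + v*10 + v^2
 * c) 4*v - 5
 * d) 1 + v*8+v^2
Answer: a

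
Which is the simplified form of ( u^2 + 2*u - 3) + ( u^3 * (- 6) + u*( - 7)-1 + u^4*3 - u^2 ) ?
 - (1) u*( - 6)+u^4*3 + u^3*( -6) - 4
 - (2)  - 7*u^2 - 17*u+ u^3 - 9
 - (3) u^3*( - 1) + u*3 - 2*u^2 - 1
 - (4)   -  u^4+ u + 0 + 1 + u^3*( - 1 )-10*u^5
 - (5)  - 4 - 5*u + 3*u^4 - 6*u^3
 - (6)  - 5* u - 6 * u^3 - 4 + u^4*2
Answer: 5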